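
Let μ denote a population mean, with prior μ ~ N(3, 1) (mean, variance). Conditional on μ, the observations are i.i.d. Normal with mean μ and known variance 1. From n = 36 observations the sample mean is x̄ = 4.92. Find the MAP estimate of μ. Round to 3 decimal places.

n = 36, x̄ = 4.92.
For a Normal prior and Normal likelihood with known variance, the posterior is Normal; its mode equals its mean, the precision-weighted average.
Prior precision 1/σ₀² = 1/1 = 1; data precision n/σ² = 36/1 = 36.
μ̂ = (1·3 + 36·4.92) / (1 + 36) = 180.12/37 = 4503/925 ≈ 4.868.

μ̂_MAP = 4.868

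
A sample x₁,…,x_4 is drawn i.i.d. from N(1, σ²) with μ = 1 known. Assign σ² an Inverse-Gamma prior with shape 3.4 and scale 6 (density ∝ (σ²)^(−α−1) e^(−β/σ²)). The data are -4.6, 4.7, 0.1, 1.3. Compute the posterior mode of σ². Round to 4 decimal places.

σ̂²_MAP = 4.5273

Sum of squared deviations about the known mean: SS = (-4.6−1)² + (4.7−1)² + (0.1−1)² + (1.3−1)² = 45.95.
The Normal likelihood contributes (σ²)^(−n/2) exp(−SS/(2σ²)), so the posterior is Inverse-Gamma(α + n/2, β + SS/2) = Inverse-Gamma(5.4, 28.975).
The mode of Inverse-Gamma(a, b) is b/(a+1) = 28.975/6.4 ≈ 4.5273.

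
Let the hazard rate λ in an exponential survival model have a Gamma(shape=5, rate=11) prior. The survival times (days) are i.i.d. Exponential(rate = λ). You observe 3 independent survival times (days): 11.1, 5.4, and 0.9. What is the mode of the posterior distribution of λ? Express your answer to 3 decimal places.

λ̂_MAP = 0.246

The Exponential(rate=λ) likelihood is ∝ λ^n e^(−λΣtᵢ). Here n = 3 and Σtᵢ = 11.1 + 5.4 + 0.9 = 17.4.
Posterior ∝ λ^4e^(−11λ) · λ^3e^(−17.4λ) = λ^7e^(−28.4λ), i.e. Gamma(8, 28.4).
Mode = (a−1)/b = 7/28.4 ≈ 0.246.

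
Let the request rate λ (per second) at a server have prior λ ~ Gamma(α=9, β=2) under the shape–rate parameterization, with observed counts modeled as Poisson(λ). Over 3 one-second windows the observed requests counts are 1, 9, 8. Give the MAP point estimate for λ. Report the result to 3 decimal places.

Σxᵢ = 1+9+8 = 18, with n = 3.
Posterior ∝ λ^8e^(−2λ) · λ^18e^(−3λ) = λ^26e^(−5λ), i.e. Gamma(shape=27, rate=5).
The mode of a Gamma(a, b) with a ≥ 1 (shape–rate) is (a−1)/b = 26/5 ≈ 5.200.

λ̂_MAP = 5.200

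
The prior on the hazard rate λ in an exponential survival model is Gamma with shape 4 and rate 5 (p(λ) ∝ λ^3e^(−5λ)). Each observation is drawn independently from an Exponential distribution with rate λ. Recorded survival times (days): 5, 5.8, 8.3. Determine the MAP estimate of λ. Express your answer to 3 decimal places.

λ̂_MAP = 0.249

The Exponential(rate=λ) likelihood is ∝ λ^n e^(−λΣtᵢ). Here n = 3 and Σtᵢ = 5 + 5.8 + 8.3 = 19.1.
Posterior ∝ λ^3e^(−5λ) · λ^3e^(−19.1λ) = λ^6e^(−24.1λ), i.e. Gamma(7, 24.1).
Mode = (a−1)/b = 6/24.1 ≈ 0.249.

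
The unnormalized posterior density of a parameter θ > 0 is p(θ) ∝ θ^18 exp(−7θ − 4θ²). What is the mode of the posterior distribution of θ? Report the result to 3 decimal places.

θ̂_MAP = 1.125

ℓ'(θ) = 18/θ − 7 − 8θ. Setting this to zero and multiplying by θ: 8θ² + 7θ − 18 = 0.
θ = (−7 + √(7² + 4·8·18)) / (2·8) = (−7 + √625) / 16 = (−7 + 25)/16 = 9/8.
ℓ''(θ) = −18/θ² − 8 < 0, confirming a maximum.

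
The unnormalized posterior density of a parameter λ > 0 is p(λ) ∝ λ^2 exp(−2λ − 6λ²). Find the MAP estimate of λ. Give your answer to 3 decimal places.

λ̂_MAP = 0.333

ℓ'(λ) = 2/λ − 2 − 12λ. Setting this to zero and multiplying by λ: 12λ² + 2λ − 2 = 0.
λ = (−2 + √(2² + 4·12·2)) / (2·12) = (−2 + √100) / 24 = (−2 + 10)/24 = 1/3.
ℓ''(λ) = −2/λ² − 12 < 0, confirming a maximum.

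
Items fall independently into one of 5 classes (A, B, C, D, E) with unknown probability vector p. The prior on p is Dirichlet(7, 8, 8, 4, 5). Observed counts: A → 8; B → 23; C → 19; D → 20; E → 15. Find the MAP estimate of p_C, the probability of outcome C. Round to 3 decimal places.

The posterior is Dirichlet(αᵢ + nᵢ) = Dirichlet(15, 31, 27, 24, 20).
For a Dirichlet(a₁,…,a_K) with all aᵢ > 1, the mode has j-th component (aⱼ − 1)/(Σaᵢ − K).
Here Σaᵢ = 117 and K = 5, so p_C = (27 − 1)/(117 − 5) = 26/112 ≈ 0.232.

MAP estimate of p_C = 0.232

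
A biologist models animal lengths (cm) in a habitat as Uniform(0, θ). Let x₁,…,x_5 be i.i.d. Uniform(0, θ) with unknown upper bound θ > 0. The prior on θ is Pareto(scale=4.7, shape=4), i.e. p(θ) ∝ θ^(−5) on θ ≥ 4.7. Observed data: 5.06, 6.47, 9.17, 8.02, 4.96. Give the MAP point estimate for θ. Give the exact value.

The Uniform(0, θ) likelihood is θ^(−n) for θ ≥ max(xᵢ), zero otherwise. Here max(xᵢ) = 9.17.
Posterior ∝ θ^(−5) · θ^(−5) = θ^(−10) on θ ≥ max(4.7, 9.17) = 9.17.
This density is strictly decreasing in θ, so the posterior mode lies at the lower boundary of the support.

θ̂_MAP = 9.17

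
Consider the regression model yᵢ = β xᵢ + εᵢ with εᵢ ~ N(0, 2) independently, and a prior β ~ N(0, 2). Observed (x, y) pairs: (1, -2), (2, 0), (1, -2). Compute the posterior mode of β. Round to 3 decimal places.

β̂_MAP = -0.571

log p(β | y) = −Σ(yᵢ − βxᵢ)²/(2·2) − β²/(2·2) + const.
Setting the derivative to zero: Σxᵢ(yᵢ − βxᵢ)/2 − β/2 = 0, so β = Σxᵢyᵢ / (Σxᵢ² + σ²/τ²).
Σxᵢyᵢ = 1·(-2) + 2·0 + 1·(-2) = -4; Σxᵢ² = 6; σ²/τ² = 1.
β̂_MAP = -4 / (6 + 1) = (-4)/7 ≈ -0.571.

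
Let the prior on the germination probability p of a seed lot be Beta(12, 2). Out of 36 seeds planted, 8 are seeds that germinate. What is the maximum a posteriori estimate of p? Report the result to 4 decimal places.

p̂_MAP = 0.3958

Prior: Beta(12, 2).
Data: 8 successes in 36 trials. The binomial likelihood contributes p^8(1−p)^28, so the posterior is Beta(12+8, 2+28) = Beta(20, 30).
For Beta(a, b) with a, b > 1 the mode is (a−1)/(a+b−2) = 19/48 ≈ 0.3958.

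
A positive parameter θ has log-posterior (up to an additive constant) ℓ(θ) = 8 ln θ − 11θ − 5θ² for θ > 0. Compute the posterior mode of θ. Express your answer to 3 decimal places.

θ̂_MAP = 0.500

ℓ'(θ) = 8/θ − 11 − 10θ. Setting this to zero and multiplying by θ: 10θ² + 11θ − 8 = 0.
θ = (−11 + √(11² + 4·10·8)) / (2·10) = (−11 + √441) / 20 = (−11 + 21)/20 = 1/2.
ℓ''(θ) = −8/θ² − 10 < 0, confirming a maximum.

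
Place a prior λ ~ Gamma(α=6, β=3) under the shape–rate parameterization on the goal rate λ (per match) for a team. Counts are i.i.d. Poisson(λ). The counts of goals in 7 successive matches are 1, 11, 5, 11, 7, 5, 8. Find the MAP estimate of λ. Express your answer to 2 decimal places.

λ̂_MAP = 5.30

Σxᵢ = 1+11+5+11+7+5+8 = 48, with n = 7.
Posterior ∝ λ^5e^(−3λ) · λ^48e^(−7λ) = λ^53e^(−10λ), i.e. Gamma(shape=54, rate=10).
The mode of a Gamma(a, b) with a ≥ 1 (shape–rate) is (a−1)/b = 53/10 ≈ 5.30.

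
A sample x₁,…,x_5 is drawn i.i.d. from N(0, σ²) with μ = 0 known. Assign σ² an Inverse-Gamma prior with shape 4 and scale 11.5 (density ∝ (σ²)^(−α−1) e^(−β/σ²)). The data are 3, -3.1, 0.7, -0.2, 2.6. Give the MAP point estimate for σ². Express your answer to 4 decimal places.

σ̂²_MAP = 3.2600

Sum of squared deviations about the known mean: SS = (3−0)² + (-3.1−0)² + (0.7−0)² + (-0.2−0)² + (2.6−0)² = 25.9.
The Normal likelihood contributes (σ²)^(−n/2) exp(−SS/(2σ²)), so the posterior is Inverse-Gamma(α + n/2, β + SS/2) = Inverse-Gamma(6.5, 24.45).
The mode of Inverse-Gamma(a, b) is b/(a+1) = 24.45/7.5 ≈ 3.2600.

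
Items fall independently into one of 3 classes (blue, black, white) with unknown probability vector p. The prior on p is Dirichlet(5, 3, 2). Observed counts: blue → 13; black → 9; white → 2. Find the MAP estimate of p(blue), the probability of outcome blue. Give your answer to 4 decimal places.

MAP estimate of p(blue) = 0.5484

The posterior is Dirichlet(αᵢ + nᵢ) = Dirichlet(18, 12, 4).
For a Dirichlet(a₁,…,a_K) with all aᵢ > 1, the mode has j-th component (aⱼ − 1)/(Σaᵢ − K).
Here Σaᵢ = 34 and K = 3, so p(blue) = (18 − 1)/(34 − 3) = 17/31 ≈ 0.5484.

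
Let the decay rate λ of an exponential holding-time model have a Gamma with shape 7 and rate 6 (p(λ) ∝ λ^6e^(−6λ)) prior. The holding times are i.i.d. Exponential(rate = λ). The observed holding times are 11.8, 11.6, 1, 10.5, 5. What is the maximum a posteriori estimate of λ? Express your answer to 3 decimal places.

λ̂_MAP = 0.240

The Exponential(rate=λ) likelihood is ∝ λ^n e^(−λΣtᵢ). Here n = 5 and Σtᵢ = 11.8 + 11.6 + 1 + 10.5 + 5 = 39.9.
Posterior ∝ λ^6e^(−6λ) · λ^5e^(−39.9λ) = λ^11e^(−45.9λ), i.e. Gamma(12, 45.9).
Mode = (a−1)/b = 11/45.9 ≈ 0.240.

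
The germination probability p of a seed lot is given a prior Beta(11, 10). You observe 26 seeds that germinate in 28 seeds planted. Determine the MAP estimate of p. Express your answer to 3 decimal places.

Prior: Beta(11, 10).
Data: 26 successes in 28 trials. The binomial likelihood contributes p^26(1−p)^2, so the posterior is Beta(11+26, 10+2) = Beta(37, 12).
For Beta(a, b) with a, b > 1 the mode is (a−1)/(a+b−2) = 36/47 ≈ 0.766.

p̂_MAP = 0.766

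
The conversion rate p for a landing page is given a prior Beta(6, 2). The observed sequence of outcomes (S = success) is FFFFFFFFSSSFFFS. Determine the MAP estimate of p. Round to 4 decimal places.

Prior: Beta(6, 2).
Data: 4 successes in 15 trials (from the sequence). The binomial likelihood contributes p^4(1−p)^11, so the posterior is Beta(6+4, 2+11) = Beta(10, 13).
For Beta(a, b) with a, b > 1 the mode is (a−1)/(a+b−2) = 9/21 ≈ 0.4286.

p̂_MAP = 0.4286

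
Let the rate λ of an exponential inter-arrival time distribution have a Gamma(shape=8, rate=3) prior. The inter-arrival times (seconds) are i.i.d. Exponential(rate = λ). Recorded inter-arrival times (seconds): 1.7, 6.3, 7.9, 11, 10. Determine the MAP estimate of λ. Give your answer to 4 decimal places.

The Exponential(rate=λ) likelihood is ∝ λ^n e^(−λΣtᵢ). Here n = 5 and Σtᵢ = 1.7 + 6.3 + 7.9 + 11 + 10 = 36.9.
Posterior ∝ λ^7e^(−3λ) · λ^5e^(−36.9λ) = λ^12e^(−39.9λ), i.e. Gamma(13, 39.9).
Mode = (a−1)/b = 12/39.9 ≈ 0.3008.

λ̂_MAP = 0.3008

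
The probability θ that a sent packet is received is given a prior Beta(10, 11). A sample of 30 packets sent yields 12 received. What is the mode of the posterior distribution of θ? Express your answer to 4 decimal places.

θ̂_MAP = 0.4286

Prior: Beta(10, 11).
Data: 12 successes in 30 trials. The binomial likelihood contributes θ^12(1−θ)^18, so the posterior is Beta(10+12, 11+18) = Beta(22, 29).
For Beta(a, b) with a, b > 1 the mode is (a−1)/(a+b−2) = 21/49 ≈ 0.4286.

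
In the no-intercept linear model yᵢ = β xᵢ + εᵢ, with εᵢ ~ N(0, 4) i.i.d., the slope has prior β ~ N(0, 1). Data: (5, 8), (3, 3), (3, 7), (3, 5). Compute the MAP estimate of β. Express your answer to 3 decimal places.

β̂_MAP = 1.518

log p(β | y) = −Σ(yᵢ − βxᵢ)²/(2·4) − β²/(2·1) + const.
Setting the derivative to zero: Σxᵢ(yᵢ − βxᵢ)/4 − β/1 = 0, so β = Σxᵢyᵢ / (Σxᵢ² + σ²/τ²).
Σxᵢyᵢ = 5·8 + 3·3 + 3·7 + 3·5 = 85; Σxᵢ² = 52; σ²/τ² = 4.
β̂_MAP = 85 / (52 + 4) = 85/56 ≈ 1.518.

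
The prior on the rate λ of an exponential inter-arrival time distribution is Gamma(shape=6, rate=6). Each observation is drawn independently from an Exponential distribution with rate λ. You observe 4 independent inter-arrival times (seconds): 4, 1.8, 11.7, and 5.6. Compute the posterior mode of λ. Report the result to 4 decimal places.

The Exponential(rate=λ) likelihood is ∝ λ^n e^(−λΣtᵢ). Here n = 4 and Σtᵢ = 4 + 1.8 + 11.7 + 5.6 = 23.1.
Posterior ∝ λ^5e^(−6λ) · λ^4e^(−23.1λ) = λ^9e^(−29.1λ), i.e. Gamma(10, 29.1).
Mode = (a−1)/b = 9/29.1 ≈ 0.3093.

λ̂_MAP = 0.3093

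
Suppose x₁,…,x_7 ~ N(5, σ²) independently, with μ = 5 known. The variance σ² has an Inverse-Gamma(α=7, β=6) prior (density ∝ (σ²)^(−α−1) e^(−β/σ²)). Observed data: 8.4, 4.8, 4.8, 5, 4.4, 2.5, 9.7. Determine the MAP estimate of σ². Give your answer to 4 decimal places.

Sum of squared deviations about the known mean: SS = (8.4−5)² + (4.8−5)² + (4.8−5)² + (5−5)² + (4.4−5)² + (2.5−5)² + (9.7−5)² = 40.34.
The Normal likelihood contributes (σ²)^(−n/2) exp(−SS/(2σ²)), so the posterior is Inverse-Gamma(α + n/2, β + SS/2) = Inverse-Gamma(10.5, 26.17).
The mode of Inverse-Gamma(a, b) is b/(a+1) = 26.17/11.5 ≈ 2.2757.

σ̂²_MAP = 2.2757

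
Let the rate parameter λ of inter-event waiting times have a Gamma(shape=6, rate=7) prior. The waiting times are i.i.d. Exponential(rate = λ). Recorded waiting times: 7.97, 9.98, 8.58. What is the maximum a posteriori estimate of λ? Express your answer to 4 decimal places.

λ̂_MAP = 0.2386

The Exponential(rate=λ) likelihood is ∝ λ^n e^(−λΣtᵢ). Here n = 3 and Σtᵢ = 7.97 + 9.98 + 8.58 = 26.53.
Posterior ∝ λ^5e^(−7λ) · λ^3e^(−26.53λ) = λ^8e^(−33.53λ), i.e. Gamma(9, 33.53).
Mode = (a−1)/b = 8/33.53 ≈ 0.2386.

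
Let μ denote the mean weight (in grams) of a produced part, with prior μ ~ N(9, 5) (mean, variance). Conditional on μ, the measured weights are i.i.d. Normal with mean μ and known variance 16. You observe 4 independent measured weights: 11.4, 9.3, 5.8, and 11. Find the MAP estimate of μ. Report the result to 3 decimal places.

n = 4; x̄ = (11.4 + 9.3 + 5.8 + 11)/4 = 37.5/4 = 9.375.
For a Normal prior and Normal likelihood with known variance, the posterior is Normal; its mode equals its mean, the precision-weighted average.
Prior precision 1/σ₀² = 1/5 = 0.2; data precision n/σ² = 4/16 = 0.25.
μ̂ = (0.2·9 + 0.25·9.375) / (0.2 + 0.25) = 4.14375/0.45 = 221/24 ≈ 9.208.

μ̂_MAP = 9.208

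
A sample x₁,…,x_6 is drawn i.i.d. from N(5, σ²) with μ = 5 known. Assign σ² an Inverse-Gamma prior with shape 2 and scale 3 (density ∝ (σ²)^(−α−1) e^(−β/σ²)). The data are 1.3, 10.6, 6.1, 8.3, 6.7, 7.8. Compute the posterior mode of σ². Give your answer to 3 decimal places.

Sum of squared deviations about the known mean: SS = (1.3−5)² + (10.6−5)² + (6.1−5)² + (8.3−5)² + (6.7−5)² + (7.8−5)² = 67.88.
The Normal likelihood contributes (σ²)^(−n/2) exp(−SS/(2σ²)), so the posterior is Inverse-Gamma(α + n/2, β + SS/2) = Inverse-Gamma(5, 36.94).
The mode of Inverse-Gamma(a, b) is b/(a+1) = 36.94/6 ≈ 6.157.

σ̂²_MAP = 6.157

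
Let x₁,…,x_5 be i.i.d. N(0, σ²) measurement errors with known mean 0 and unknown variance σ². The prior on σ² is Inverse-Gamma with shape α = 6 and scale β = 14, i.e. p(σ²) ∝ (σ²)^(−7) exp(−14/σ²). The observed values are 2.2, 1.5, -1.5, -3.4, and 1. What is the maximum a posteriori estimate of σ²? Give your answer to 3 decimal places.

σ̂²_MAP = 2.626

Sum of squared deviations about the known mean: SS = (2.2−0)² + (1.5−0)² + (-1.5−0)² + (-3.4−0)² + (1−0)² = 21.9.
The Normal likelihood contributes (σ²)^(−n/2) exp(−SS/(2σ²)), so the posterior is Inverse-Gamma(α + n/2, β + SS/2) = Inverse-Gamma(8.5, 24.95).
The mode of Inverse-Gamma(a, b) is b/(a+1) = 24.95/9.5 ≈ 2.626.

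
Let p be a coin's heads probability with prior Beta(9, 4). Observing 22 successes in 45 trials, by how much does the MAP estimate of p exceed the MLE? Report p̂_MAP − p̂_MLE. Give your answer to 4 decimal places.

MAP − MLE = 0.0468

Posterior is Beta(31, 27); MAP = (31−1)/(58−2) = 30/56 ≈ 0.53571.
MLE ignores the prior: p̂_MLE = k/n = 22/45 ≈ 0.48889.
Difference = 30/56 − 22/45 = 59/1260 ≈ 0.0468.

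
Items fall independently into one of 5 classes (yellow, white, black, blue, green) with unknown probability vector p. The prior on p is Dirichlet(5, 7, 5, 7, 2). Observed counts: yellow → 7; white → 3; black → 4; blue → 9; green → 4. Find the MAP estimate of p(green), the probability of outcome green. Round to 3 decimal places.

MAP estimate of p(green) = 0.104

The posterior is Dirichlet(αᵢ + nᵢ) = Dirichlet(12, 10, 9, 16, 6).
For a Dirichlet(a₁,…,a_K) with all aᵢ > 1, the mode has j-th component (aⱼ − 1)/(Σaᵢ − K).
Here Σaᵢ = 53 and K = 5, so p(green) = (6 − 1)/(53 − 5) = 5/48 ≈ 0.104.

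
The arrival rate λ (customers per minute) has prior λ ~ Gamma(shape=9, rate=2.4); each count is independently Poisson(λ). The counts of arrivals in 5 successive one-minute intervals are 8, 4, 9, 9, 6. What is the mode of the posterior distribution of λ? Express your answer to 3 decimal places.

λ̂_MAP = 5.946

Σxᵢ = 8+4+9+9+6 = 36, with n = 5.
Posterior ∝ λ^8e^(−2.4λ) · λ^36e^(−5λ) = λ^44e^(−7.4λ), i.e. Gamma(shape=45, rate=7.4).
The mode of a Gamma(a, b) with a ≥ 1 (shape–rate) is (a−1)/b = 44/7.4 ≈ 5.946.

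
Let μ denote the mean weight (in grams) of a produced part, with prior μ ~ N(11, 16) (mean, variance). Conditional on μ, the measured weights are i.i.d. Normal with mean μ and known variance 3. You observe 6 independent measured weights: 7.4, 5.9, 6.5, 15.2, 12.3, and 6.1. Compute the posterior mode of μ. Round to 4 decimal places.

μ̂_MAP = 8.9636

n = 6; x̄ = (7.4 + 5.9 + 6.5 + 15.2 + 12.3 + 6.1)/6 = 53.4/6 = 8.9.
For a Normal prior and Normal likelihood with known variance, the posterior is Normal; its mode equals its mean, the precision-weighted average.
Prior precision 1/σ₀² = 1/16 = 0.0625; data precision n/σ² = 6/3 = 2.
μ̂ = (0.0625·11 + 2·8.9) / (0.0625 + 2) = 18.4875/2.0625 = 493/55 ≈ 8.9636.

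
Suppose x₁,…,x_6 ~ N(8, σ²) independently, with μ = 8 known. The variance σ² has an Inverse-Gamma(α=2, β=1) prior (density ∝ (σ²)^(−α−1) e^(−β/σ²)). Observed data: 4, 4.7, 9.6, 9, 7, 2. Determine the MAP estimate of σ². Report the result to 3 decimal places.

σ̂²_MAP = 5.788

Sum of squared deviations about the known mean: SS = (4−8)² + (4.7−8)² + (9.6−8)² + (9−8)² + (7−8)² + (2−8)² = 67.45.
The Normal likelihood contributes (σ²)^(−n/2) exp(−SS/(2σ²)), so the posterior is Inverse-Gamma(α + n/2, β + SS/2) = Inverse-Gamma(5, 34.725).
The mode of Inverse-Gamma(a, b) is b/(a+1) = 34.725/6 ≈ 5.788.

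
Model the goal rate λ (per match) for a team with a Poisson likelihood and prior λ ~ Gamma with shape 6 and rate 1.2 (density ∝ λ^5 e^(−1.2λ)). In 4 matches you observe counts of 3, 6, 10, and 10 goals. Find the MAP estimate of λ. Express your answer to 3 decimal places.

λ̂_MAP = 6.538

Σxᵢ = 3+6+10+10 = 29, with n = 4.
Posterior ∝ λ^5e^(−1.2λ) · λ^29e^(−4λ) = λ^34e^(−5.2λ), i.e. Gamma(shape=35, rate=5.2).
The mode of a Gamma(a, b) with a ≥ 1 (shape–rate) is (a−1)/b = 34/5.2 ≈ 6.538.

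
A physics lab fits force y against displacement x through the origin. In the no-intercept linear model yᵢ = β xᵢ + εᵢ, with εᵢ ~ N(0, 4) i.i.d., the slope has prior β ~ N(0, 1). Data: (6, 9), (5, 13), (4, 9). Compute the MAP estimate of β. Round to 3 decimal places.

β̂_MAP = 1.914

log p(β | y) = −Σ(yᵢ − βxᵢ)²/(2·4) − β²/(2·1) + const.
Setting the derivative to zero: Σxᵢ(yᵢ − βxᵢ)/4 − β/1 = 0, so β = Σxᵢyᵢ / (Σxᵢ² + σ²/τ²).
Σxᵢyᵢ = 6·9 + 5·13 + 4·9 = 155; Σxᵢ² = 77; σ²/τ² = 4.
β̂_MAP = 155 / (77 + 4) = 155/81 ≈ 1.914.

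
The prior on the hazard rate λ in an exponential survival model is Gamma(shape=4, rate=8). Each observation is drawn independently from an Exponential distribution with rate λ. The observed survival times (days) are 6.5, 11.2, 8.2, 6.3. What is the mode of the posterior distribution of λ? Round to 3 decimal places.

The Exponential(rate=λ) likelihood is ∝ λ^n e^(−λΣtᵢ). Here n = 4 and Σtᵢ = 6.5 + 11.2 + 8.2 + 6.3 = 32.2.
Posterior ∝ λ^3e^(−8λ) · λ^4e^(−32.2λ) = λ^7e^(−40.2λ), i.e. Gamma(8, 40.2).
Mode = (a−1)/b = 7/40.2 ≈ 0.174.

λ̂_MAP = 0.174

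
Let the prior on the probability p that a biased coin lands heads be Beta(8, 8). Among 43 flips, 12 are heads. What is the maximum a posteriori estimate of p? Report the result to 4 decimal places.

p̂_MAP = 0.3333

Prior: Beta(8, 8).
Data: 12 successes in 43 trials. The binomial likelihood contributes p^12(1−p)^31, so the posterior is Beta(8+12, 8+31) = Beta(20, 39).
For Beta(a, b) with a, b > 1 the mode is (a−1)/(a+b−2) = 19/57 ≈ 0.3333.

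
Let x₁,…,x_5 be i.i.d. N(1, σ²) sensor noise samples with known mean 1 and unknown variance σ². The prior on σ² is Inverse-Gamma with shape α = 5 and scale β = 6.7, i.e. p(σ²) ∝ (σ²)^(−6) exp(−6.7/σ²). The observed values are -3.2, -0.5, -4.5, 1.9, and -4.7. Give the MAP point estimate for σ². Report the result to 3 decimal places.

Sum of squared deviations about the known mean: SS = (-3.2−1)² + (-0.5−1)² + (-4.5−1)² + (1.9−1)² + (-4.7−1)² = 83.44.
The Normal likelihood contributes (σ²)^(−n/2) exp(−SS/(2σ²)), so the posterior is Inverse-Gamma(α + n/2, β + SS/2) = Inverse-Gamma(7.5, 48.42).
The mode of Inverse-Gamma(a, b) is b/(a+1) = 48.42/8.5 ≈ 5.696.

σ̂²_MAP = 5.696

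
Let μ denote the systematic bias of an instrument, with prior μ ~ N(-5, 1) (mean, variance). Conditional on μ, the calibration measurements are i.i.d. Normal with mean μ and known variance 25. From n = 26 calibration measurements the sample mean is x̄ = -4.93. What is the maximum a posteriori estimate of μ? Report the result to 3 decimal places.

μ̂_MAP = -4.964

n = 26, x̄ = -4.93.
For a Normal prior and Normal likelihood with known variance, the posterior is Normal; its mode equals its mean, the precision-weighted average.
Prior precision 1/σ₀² = 1/1 = 1; data precision n/σ² = 26/25 = 1.04.
μ̂ = (1·(-5) + 1.04·(-4.93)) / (1 + 1.04) = (-10.1272)/2.04 = -12659/2550 ≈ -4.964.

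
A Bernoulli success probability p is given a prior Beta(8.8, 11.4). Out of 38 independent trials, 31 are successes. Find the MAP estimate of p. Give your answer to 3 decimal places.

p̂_MAP = 0.690

Prior: Beta(8.8, 11.4).
Data: 31 successes in 38 trials. The binomial likelihood contributes p^31(1−p)^7, so the posterior is Beta(8.8+31, 11.4+7) = Beta(39.8, 18.4).
For Beta(a, b) with a, b > 1 the mode is (a−1)/(a+b−2) = 38.8/56.2 ≈ 0.690.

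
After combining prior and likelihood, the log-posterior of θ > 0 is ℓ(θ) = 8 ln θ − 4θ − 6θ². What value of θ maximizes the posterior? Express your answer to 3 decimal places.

ℓ'(θ) = 8/θ − 4 − 12θ. Setting this to zero and multiplying by θ: 12θ² + 4θ − 8 = 0.
θ = (−4 + √(4² + 4·12·8)) / (2·12) = (−4 + √400) / 24 = (−4 + 20)/24 = 2/3.
ℓ''(θ) = −8/θ² − 12 < 0, confirming a maximum.

θ̂_MAP = 0.667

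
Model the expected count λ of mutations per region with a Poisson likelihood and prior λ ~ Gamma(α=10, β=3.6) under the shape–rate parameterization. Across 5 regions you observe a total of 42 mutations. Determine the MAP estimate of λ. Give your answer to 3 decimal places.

Σxᵢ = 42, n = 5.
Posterior ∝ λ^9e^(−3.6λ) · λ^42e^(−5λ) = λ^51e^(−8.6λ), i.e. Gamma(shape=52, rate=8.6).
The mode of a Gamma(a, b) with a ≥ 1 (shape–rate) is (a−1)/b = 51/8.6 ≈ 5.930.

λ̂_MAP = 5.930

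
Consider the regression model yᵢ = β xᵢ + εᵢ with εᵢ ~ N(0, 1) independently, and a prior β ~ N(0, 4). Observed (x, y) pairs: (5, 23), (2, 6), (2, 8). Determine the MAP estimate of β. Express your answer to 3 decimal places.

β̂_MAP = 4.301

log p(β | y) = −Σ(yᵢ − βxᵢ)²/(2·1) − β²/(2·4) + const.
Setting the derivative to zero: Σxᵢ(yᵢ − βxᵢ)/1 − β/4 = 0, so β = Σxᵢyᵢ / (Σxᵢ² + σ²/τ²).
Σxᵢyᵢ = 5·23 + 2·6 + 2·8 = 143; Σxᵢ² = 33; σ²/τ² = 0.25.
β̂_MAP = 143 / (33 + 0.25) = 143/33.25 ≈ 4.301.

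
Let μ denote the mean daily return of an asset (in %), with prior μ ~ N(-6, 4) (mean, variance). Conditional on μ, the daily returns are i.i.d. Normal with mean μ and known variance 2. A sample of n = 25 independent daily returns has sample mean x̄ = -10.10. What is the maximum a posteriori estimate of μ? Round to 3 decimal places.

n = 25, x̄ = -10.10.
For a Normal prior and Normal likelihood with known variance, the posterior is Normal; its mode equals its mean, the precision-weighted average.
Prior precision 1/σ₀² = 1/4 = 0.25; data precision n/σ² = 25/2 = 12.5.
μ̂ = (0.25·(-6) + 12.5·(-10.1)) / (0.25 + 12.5) = (-127.75)/12.75 = -511/51 ≈ -10.020.

μ̂_MAP = -10.020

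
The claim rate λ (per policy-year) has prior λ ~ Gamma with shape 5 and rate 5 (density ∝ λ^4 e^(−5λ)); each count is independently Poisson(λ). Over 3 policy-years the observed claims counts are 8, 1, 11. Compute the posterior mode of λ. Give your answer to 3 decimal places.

Σxᵢ = 8+1+11 = 20, with n = 3.
Posterior ∝ λ^4e^(−5λ) · λ^20e^(−3λ) = λ^24e^(−8λ), i.e. Gamma(shape=25, rate=8).
The mode of a Gamma(a, b) with a ≥ 1 (shape–rate) is (a−1)/b = 24/8 ≈ 3.000.

λ̂_MAP = 3.000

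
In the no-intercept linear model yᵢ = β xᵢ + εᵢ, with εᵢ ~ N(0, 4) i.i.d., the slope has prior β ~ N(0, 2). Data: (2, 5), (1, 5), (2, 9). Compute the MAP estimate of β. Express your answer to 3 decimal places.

log p(β | y) = −Σ(yᵢ − βxᵢ)²/(2·4) − β²/(2·2) + const.
Setting the derivative to zero: Σxᵢ(yᵢ − βxᵢ)/4 − β/2 = 0, so β = Σxᵢyᵢ / (Σxᵢ² + σ²/τ²).
Σxᵢyᵢ = 2·5 + 1·5 + 2·9 = 33; Σxᵢ² = 9; σ²/τ² = 2.
β̂_MAP = 33 / (9 + 2) = 33/11 ≈ 3.000.

β̂_MAP = 3.000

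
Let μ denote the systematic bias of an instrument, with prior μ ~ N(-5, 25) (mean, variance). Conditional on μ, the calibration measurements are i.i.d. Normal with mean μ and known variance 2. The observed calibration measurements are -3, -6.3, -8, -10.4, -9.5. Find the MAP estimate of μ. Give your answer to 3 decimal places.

μ̂_MAP = -7.402

n = 5; x̄ = ((-3) + (-6.3) + (-8) + (-10.4) + (-9.5))/5 = -37.2/5 = -7.44.
For a Normal prior and Normal likelihood with known variance, the posterior is Normal; its mode equals its mean, the precision-weighted average.
Prior precision 1/σ₀² = 1/25 = 0.04; data precision n/σ² = 5/2 = 2.5.
μ̂ = (0.04·(-5) + 2.5·(-7.44)) / (0.04 + 2.5) = (-18.8)/2.54 = -940/127 ≈ -7.402.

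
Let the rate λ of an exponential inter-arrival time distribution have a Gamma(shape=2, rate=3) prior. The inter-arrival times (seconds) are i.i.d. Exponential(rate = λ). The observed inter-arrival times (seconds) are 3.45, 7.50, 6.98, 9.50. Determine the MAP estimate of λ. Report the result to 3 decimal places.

λ̂_MAP = 0.164

The Exponential(rate=λ) likelihood is ∝ λ^n e^(−λΣtᵢ). Here n = 4 and Σtᵢ = 3.45 + 7.50 + 6.98 + 9.50 = 27.43.
Posterior ∝ λe^(−3λ) · λ^4e^(−27.43λ) = λ^5e^(−30.43λ), i.e. Gamma(6, 30.43).
Mode = (a−1)/b = 5/30.43 ≈ 0.164.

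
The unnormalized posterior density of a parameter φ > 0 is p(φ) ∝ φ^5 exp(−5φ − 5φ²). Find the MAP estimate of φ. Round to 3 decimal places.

ℓ'(φ) = 5/φ − 5 − 10φ. Setting this to zero and multiplying by φ: 10φ² + 5φ − 5 = 0.
φ = (−5 + √(5² + 4·10·5)) / (2·10) = (−5 + √225) / 20 = (−5 + 15)/20 = 1/2.
ℓ''(φ) = −5/φ² − 10 < 0, confirming a maximum.

φ̂_MAP = 0.500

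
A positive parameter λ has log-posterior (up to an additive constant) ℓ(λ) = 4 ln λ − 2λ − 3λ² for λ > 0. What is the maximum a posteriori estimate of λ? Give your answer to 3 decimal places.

ℓ'(λ) = 4/λ − 2 − 6λ. Setting this to zero and multiplying by λ: 6λ² + 2λ − 4 = 0.
λ = (−2 + √(2² + 4·6·4)) / (2·6) = (−2 + √100) / 12 = (−2 + 10)/12 = 2/3.
ℓ''(λ) = −4/λ² − 6 < 0, confirming a maximum.

λ̂_MAP = 0.667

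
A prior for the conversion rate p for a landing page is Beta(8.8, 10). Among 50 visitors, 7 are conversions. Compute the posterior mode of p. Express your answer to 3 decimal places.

Prior: Beta(8.8, 10).
Data: 7 successes in 50 trials. The binomial likelihood contributes p^7(1−p)^43, so the posterior is Beta(8.8+7, 10+43) = Beta(15.8, 53).
For Beta(a, b) with a, b > 1 the mode is (a−1)/(a+b−2) = 14.8/66.8 ≈ 0.222.

p̂_MAP = 0.222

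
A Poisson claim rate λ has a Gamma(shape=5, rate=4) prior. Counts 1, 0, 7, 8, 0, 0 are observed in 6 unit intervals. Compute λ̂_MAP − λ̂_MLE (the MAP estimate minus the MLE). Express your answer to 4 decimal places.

Σxᵢ = 16. Posterior is Gamma(21, 10); MAP = (21−1)/10 = 20/10 ≈ 2.00000.
MLE = x̄ = 16/6 ≈ 2.66667.
Difference = 20/10 − 16/6 = -2/3 ≈ -0.6667.

MAP − MLE = -0.6667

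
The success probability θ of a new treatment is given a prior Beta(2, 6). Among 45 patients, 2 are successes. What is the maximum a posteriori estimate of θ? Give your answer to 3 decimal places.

θ̂_MAP = 0.059

Prior: Beta(2, 6).
Data: 2 successes in 45 trials. The binomial likelihood contributes θ^2(1−θ)^43, so the posterior is Beta(2+2, 6+43) = Beta(4, 49).
For Beta(a, b) with a, b > 1 the mode is (a−1)/(a+b−2) = 3/51 ≈ 0.059.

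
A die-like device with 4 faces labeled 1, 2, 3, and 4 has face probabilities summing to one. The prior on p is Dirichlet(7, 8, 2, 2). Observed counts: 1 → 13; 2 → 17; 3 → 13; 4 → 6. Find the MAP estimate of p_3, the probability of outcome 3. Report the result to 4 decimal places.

The posterior is Dirichlet(αᵢ + nᵢ) = Dirichlet(20, 25, 15, 8).
For a Dirichlet(a₁,…,a_K) with all aᵢ > 1, the mode has j-th component (aⱼ − 1)/(Σaᵢ − K).
Here Σaᵢ = 68 and K = 4, so p_3 = (15 − 1)/(68 − 4) = 14/64 ≈ 0.2188.

MAP estimate: 0.2188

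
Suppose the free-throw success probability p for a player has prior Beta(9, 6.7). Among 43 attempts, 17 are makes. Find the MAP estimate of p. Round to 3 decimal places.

Prior: Beta(9, 6.7).
Data: 17 successes in 43 trials. The binomial likelihood contributes p^17(1−p)^26, so the posterior is Beta(9+17, 6.7+26) = Beta(26, 32.7).
For Beta(a, b) with a, b > 1 the mode is (a−1)/(a+b−2) = 25/56.7 ≈ 0.441.

p̂_MAP = 0.441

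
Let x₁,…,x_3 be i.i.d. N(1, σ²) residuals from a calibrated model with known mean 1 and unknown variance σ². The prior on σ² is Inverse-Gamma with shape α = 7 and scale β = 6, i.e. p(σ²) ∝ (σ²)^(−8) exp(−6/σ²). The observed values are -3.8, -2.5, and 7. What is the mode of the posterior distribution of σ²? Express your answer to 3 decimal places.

σ̂²_MAP = 4.384

Sum of squared deviations about the known mean: SS = (-3.8−1)² + (-2.5−1)² + (7−1)² = 71.29.
The Normal likelihood contributes (σ²)^(−n/2) exp(−SS/(2σ²)), so the posterior is Inverse-Gamma(α + n/2, β + SS/2) = Inverse-Gamma(8.5, 41.645).
The mode of Inverse-Gamma(a, b) is b/(a+1) = 41.645/9.5 ≈ 4.384.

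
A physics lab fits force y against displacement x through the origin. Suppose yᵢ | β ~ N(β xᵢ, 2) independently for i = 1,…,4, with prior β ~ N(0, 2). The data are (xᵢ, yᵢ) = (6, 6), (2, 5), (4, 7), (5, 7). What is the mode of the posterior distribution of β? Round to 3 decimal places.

log p(β | y) = −Σ(yᵢ − βxᵢ)²/(2·2) − β²/(2·2) + const.
Setting the derivative to zero: Σxᵢ(yᵢ − βxᵢ)/2 − β/2 = 0, so β = Σxᵢyᵢ / (Σxᵢ² + σ²/τ²).
Σxᵢyᵢ = 6·6 + 2·5 + 4·7 + 5·7 = 109; Σxᵢ² = 81; σ²/τ² = 1.
β̂_MAP = 109 / (81 + 1) = 109/82 ≈ 1.329.

β̂_MAP = 1.329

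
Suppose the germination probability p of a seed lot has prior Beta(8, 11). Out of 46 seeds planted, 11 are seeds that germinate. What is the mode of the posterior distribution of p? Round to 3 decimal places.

p̂_MAP = 0.286

Prior: Beta(8, 11).
Data: 11 successes in 46 trials. The binomial likelihood contributes p^11(1−p)^35, so the posterior is Beta(8+11, 11+35) = Beta(19, 46).
For Beta(a, b) with a, b > 1 the mode is (a−1)/(a+b−2) = 18/63 ≈ 0.286.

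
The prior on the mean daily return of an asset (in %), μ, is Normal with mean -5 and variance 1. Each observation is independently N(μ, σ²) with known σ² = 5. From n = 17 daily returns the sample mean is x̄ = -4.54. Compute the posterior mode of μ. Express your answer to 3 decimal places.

n = 17, x̄ = -4.54.
For a Normal prior and Normal likelihood with known variance, the posterior is Normal; its mode equals its mean, the precision-weighted average.
Prior precision 1/σ₀² = 1/1 = 1; data precision n/σ² = 17/5 = 3.4.
μ̂ = (1·(-5) + 3.4·(-4.54)) / (1 + 3.4) = (-20.436)/4.4 = -5109/1100 ≈ -4.645.

μ̂_MAP = -4.645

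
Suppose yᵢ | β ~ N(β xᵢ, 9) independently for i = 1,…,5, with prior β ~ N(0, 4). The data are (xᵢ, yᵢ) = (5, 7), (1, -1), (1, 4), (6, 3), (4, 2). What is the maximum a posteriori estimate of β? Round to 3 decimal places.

β̂_MAP = 0.788

log p(β | y) = −Σ(yᵢ − βxᵢ)²/(2·9) − β²/(2·4) + const.
Setting the derivative to zero: Σxᵢ(yᵢ − βxᵢ)/9 − β/4 = 0, so β = Σxᵢyᵢ / (Σxᵢ² + σ²/τ²).
Σxᵢyᵢ = 5·7 + 1·(-1) + 1·4 + 6·3 + 4·2 = 64; Σxᵢ² = 79; σ²/τ² = 2.25.
β̂_MAP = 64 / (79 + 2.25) = 64/81.25 ≈ 0.788.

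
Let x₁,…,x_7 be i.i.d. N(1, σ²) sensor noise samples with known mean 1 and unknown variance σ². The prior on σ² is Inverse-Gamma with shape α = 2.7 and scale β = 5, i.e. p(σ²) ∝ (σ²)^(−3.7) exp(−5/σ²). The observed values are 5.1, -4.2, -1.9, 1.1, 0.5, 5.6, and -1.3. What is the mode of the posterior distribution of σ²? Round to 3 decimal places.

σ̂²_MAP = 6.178

Sum of squared deviations about the known mean: SS = (5.1−1)² + (-4.2−1)² + (-1.9−1)² + (1.1−1)² + (0.5−1)² + (5.6−1)² + (-1.3−1)² = 78.97.
The Normal likelihood contributes (σ²)^(−n/2) exp(−SS/(2σ²)), so the posterior is Inverse-Gamma(α + n/2, β + SS/2) = Inverse-Gamma(6.2, 44.485).
The mode of Inverse-Gamma(a, b) is b/(a+1) = 44.485/7.2 ≈ 6.178.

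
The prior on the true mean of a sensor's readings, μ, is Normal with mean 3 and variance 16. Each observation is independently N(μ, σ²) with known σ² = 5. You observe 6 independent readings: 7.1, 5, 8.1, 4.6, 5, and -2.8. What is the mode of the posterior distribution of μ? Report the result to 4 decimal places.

n = 6; x̄ = (7.1 + 5 + 8.1 + 4.6 + 5 + (-2.8))/6 = 27/6 = 4.5.
For a Normal prior and Normal likelihood with known variance, the posterior is Normal; its mode equals its mean, the precision-weighted average.
Prior precision 1/σ₀² = 1/16 = 0.0625; data precision n/σ² = 6/5 = 1.2.
μ̂ = (0.0625·3 + 1.2·4.5) / (0.0625 + 1.2) = 5.5875/1.2625 = 447/101 ≈ 4.4257.

μ̂_MAP = 4.4257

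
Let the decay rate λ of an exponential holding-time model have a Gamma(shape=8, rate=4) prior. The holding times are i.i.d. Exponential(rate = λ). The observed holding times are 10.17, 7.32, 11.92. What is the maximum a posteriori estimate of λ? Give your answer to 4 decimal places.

The Exponential(rate=λ) likelihood is ∝ λ^n e^(−λΣtᵢ). Here n = 3 and Σtᵢ = 10.17 + 7.32 + 11.92 = 29.41.
Posterior ∝ λ^7e^(−4λ) · λ^3e^(−29.41λ) = λ^10e^(−33.41λ), i.e. Gamma(11, 33.41).
Mode = (a−1)/b = 10/33.41 ≈ 0.2993.

λ̂_MAP = 0.2993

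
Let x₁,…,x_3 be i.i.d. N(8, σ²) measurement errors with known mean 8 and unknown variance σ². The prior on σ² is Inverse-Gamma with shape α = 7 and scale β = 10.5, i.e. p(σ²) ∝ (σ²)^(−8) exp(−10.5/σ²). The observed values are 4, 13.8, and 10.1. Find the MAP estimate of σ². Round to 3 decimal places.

σ̂²_MAP = 3.950

Sum of squared deviations about the known mean: SS = (4−8)² + (13.8−8)² + (10.1−8)² = 54.05.
The Normal likelihood contributes (σ²)^(−n/2) exp(−SS/(2σ²)), so the posterior is Inverse-Gamma(α + n/2, β + SS/2) = Inverse-Gamma(8.5, 37.525).
The mode of Inverse-Gamma(a, b) is b/(a+1) = 37.525/9.5 ≈ 3.950.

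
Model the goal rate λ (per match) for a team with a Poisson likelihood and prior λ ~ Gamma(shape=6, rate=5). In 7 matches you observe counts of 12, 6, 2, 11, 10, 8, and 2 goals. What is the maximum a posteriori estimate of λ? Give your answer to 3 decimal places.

Σxᵢ = 12+6+2+11+10+8+2 = 51, with n = 7.
Posterior ∝ λ^5e^(−5λ) · λ^51e^(−7λ) = λ^56e^(−12λ), i.e. Gamma(shape=57, rate=12).
The mode of a Gamma(a, b) with a ≥ 1 (shape–rate) is (a−1)/b = 56/12 ≈ 4.667.

λ̂_MAP = 4.667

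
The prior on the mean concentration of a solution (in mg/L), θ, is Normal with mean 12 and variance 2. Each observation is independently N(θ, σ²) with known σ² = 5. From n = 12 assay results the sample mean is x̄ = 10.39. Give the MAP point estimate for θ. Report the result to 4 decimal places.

n = 12, x̄ = 10.39.
For a Normal prior and Normal likelihood with known variance, the posterior is Normal; its mode equals its mean, the precision-weighted average.
Prior precision 1/σ₀² = 1/2 = 0.5; data precision n/σ² = 12/5 = 2.4.
θ̂ = (0.5·12 + 2.4·10.39) / (0.5 + 2.4) = 30.936/2.9 = 7734/725 ≈ 10.6676.

θ̂_MAP = 10.6676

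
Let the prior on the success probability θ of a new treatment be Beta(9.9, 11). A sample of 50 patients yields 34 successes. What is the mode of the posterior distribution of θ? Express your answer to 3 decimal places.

θ̂_MAP = 0.623

Prior: Beta(9.9, 11).
Data: 34 successes in 50 trials. The binomial likelihood contributes θ^34(1−θ)^16, so the posterior is Beta(9.9+34, 11+16) = Beta(43.9, 27).
For Beta(a, b) with a, b > 1 the mode is (a−1)/(a+b−2) = 42.9/68.9 ≈ 0.623.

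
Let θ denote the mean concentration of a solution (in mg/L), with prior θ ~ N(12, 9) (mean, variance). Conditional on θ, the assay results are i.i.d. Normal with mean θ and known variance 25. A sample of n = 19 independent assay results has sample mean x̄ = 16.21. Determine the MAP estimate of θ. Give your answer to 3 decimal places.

n = 19, x̄ = 16.21.
For a Normal prior and Normal likelihood with known variance, the posterior is Normal; its mode equals its mean, the precision-weighted average.
Prior precision 1/σ₀² = 1/9; data precision n/σ² = 19/25 = 0.76.
θ̂ = ((1/9)·12 + 0.76·16.21) / (1/9 + 0.76) = (102397/7500)/(196/225) = 307191/19600 ≈ 15.673.

θ̂_MAP = 15.673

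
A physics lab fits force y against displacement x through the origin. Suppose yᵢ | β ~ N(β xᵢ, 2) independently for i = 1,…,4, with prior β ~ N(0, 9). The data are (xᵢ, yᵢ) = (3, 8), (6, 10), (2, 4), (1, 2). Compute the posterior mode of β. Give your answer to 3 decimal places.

log p(β | y) = −Σ(yᵢ − βxᵢ)²/(2·2) − β²/(2·9) + const.
Setting the derivative to zero: Σxᵢ(yᵢ − βxᵢ)/2 − β/9 = 0, so β = Σxᵢyᵢ / (Σxᵢ² + σ²/τ²).
Σxᵢyᵢ = 3·8 + 6·10 + 2·4 + 1·2 = 94; Σxᵢ² = 50; σ²/τ² = 2/9.
β̂_MAP = 94 / (50 + 2/9) = 94/(452/9) = 423/226 ≈ 1.872.

β̂_MAP = 1.872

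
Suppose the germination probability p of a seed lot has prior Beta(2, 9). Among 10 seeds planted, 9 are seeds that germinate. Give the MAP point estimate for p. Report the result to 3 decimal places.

Prior: Beta(2, 9).
Data: 9 successes in 10 trials. The binomial likelihood contributes p^9(1−p)^1, so the posterior is Beta(2+9, 9+1) = Beta(11, 10).
For Beta(a, b) with a, b > 1 the mode is (a−1)/(a+b−2) = 10/19 ≈ 0.526.

p̂_MAP = 0.526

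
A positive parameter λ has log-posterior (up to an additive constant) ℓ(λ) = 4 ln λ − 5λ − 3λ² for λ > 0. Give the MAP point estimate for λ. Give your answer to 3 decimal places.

ℓ'(λ) = 4/λ − 5 − 6λ. Setting this to zero and multiplying by λ: 6λ² + 5λ − 4 = 0.
λ = (−5 + √(5² + 4·6·4)) / (2·6) = (−5 + √121) / 12 = (−5 + 11)/12 = 1/2.
ℓ''(λ) = −4/λ² − 6 < 0, confirming a maximum.

λ̂_MAP = 0.500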